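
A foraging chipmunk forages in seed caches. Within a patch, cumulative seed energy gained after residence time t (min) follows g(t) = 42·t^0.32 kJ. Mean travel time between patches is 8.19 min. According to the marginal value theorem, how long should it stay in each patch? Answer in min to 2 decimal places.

Optimal t* satisfies g'(t*) = g(t*)/(T + t*).
g'(t) = 0.32·42·t^-0.68. Setting 0.32·42·t^-0.68 = 42·t^0.32/(8.19+t) gives 0.32(8.19+t) = t, so 0.68·t = 0.32×8.19.
t* = 0.32×8.19/0.68 = 3.854 min.

3.85 min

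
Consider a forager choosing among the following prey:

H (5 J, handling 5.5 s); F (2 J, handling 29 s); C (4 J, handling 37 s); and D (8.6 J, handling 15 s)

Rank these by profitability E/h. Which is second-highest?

D

Profitability E/h (J/s): H = 5/5.5 = 0.909, F = 2/29 = 0.069, C = 4/37 = 0.108, D = 8.6/15 = 0.573.
Ranked: H > D > C > F.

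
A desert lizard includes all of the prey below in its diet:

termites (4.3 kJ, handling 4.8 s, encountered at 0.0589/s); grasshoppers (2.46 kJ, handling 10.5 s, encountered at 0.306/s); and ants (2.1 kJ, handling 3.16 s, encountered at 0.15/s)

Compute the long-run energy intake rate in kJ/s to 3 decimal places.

Energy encountered per unit search time: 0.0589×4.3 + 0.306×2.46 + 0.15×2.1 = 1.321 kJ/s.
Handling time per unit search time: 0.0589×4.8 + 0.306×10.5 + 0.15×3.16 = 3.97.
Rate = 1.321/(1 + 3.97) = 0.2658 kJ/s.

0.266 kJ/s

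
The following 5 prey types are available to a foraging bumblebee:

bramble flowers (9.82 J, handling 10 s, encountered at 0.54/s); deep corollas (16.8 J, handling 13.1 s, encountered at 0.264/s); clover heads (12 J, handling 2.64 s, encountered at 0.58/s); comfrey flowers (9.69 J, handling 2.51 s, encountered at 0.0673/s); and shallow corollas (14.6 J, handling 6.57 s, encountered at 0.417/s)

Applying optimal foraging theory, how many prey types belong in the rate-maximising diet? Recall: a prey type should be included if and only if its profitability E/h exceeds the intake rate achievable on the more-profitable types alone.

2

E/h in descending order: clover heads 4.55, comfrey flowers 3.86, shallow corollas 2.22, deep corollas 1.28, bramble flowers 0.982 J/s. The optimal diet is the largest prefix of this list for which every included type satisfies E_i/h_i > R on the types above it.
Rate on top 1: 2.75. comfrey flowers: 3.86 > 2.75 → include.
Rate on top 2: 2.819. shallow corollas: 2.22 < 2.819 → exclude; stop.
Optimal diet: clover heads, comfrey flowers — 2 of 5 types.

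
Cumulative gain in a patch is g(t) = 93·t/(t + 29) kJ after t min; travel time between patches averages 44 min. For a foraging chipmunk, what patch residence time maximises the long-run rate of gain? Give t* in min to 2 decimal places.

35.72 min

Optimal t* satisfies g'(t*) = g(t*)/(T + t*).
g'(t) = 93·29/(t + 29)². Setting 93·29/(t+29)² = 93t/[(t+29)(44+t)] gives 29(44+t) = t(t+29), so t² = 29×44 = 1276.
t* = √1276 = 35.72 min.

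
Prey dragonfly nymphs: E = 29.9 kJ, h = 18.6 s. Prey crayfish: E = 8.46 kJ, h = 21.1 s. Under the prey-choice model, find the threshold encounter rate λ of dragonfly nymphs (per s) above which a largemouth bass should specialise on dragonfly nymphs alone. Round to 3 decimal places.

At the threshold, the rate on dragonfly nymphs alone equals the profitability of crayfish: λ·29.9/(1 + λ·18.6) = 8.46/21.1 = 0.4009.
Rearranging, λ(29.9 − 0.4009×18.6) = 0.4009, so λ = 0.4009/22.44 = 0.01787 per s.

0.018 per s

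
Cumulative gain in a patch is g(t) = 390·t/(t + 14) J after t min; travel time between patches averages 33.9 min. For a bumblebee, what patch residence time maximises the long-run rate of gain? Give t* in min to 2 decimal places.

Maximise g(t)/(T+t): set derivative to zero → g'(t)(T+t) = g(t).
g'(t) = 390·14/(t + 14)². Setting 390·14/(t+14)² = 390t/[(t+14)(33.9+t)] gives 14(33.9+t) = t(t+14), so t² = 14×33.9 = 474.6.
t* = √474.6 = 21.79 min.

21.79 min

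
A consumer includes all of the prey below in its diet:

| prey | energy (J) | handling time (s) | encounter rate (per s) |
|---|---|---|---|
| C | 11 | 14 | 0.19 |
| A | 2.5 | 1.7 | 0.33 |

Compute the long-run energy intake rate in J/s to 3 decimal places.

R = (0.19×11 + 0.33×2.5) / (1 + 0.19×14 + 0.33×1.7) = 2.915/4.221 = 0.6906 J/s.

0.691 J/s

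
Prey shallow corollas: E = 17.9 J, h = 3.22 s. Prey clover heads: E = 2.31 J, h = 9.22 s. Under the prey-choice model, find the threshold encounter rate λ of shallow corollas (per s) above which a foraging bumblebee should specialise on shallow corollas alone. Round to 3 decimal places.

The zero-one rule: include clover heads iff E₂/h₂ > λE₁/(1+λh₁). Equality gives the switch point.
λE₁h₂ = E₂ + λE₂h₁ ⇒ λ = E₂/(E₁h₂ − E₂h₁) = 2.31/(165 − 7.438) = 0.01466 per s.

0.015 per s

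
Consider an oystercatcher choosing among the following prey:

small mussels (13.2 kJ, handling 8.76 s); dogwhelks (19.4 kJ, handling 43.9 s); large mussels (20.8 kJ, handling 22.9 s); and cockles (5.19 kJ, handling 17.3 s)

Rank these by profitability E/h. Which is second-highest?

large mussels

In descending order of E/h:
small mussels: 13.2/8.76 = 1.51 kJ/s
large mussels: 20.8/22.9 = 0.908 kJ/s
dogwhelks: 19.4/43.9 = 0.442 kJ/s
cockles: 5.19/17.3 = 0.3 kJ/s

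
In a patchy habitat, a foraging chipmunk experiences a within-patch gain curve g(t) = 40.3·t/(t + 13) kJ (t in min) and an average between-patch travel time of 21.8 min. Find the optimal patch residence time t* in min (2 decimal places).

16.83 min

Maximise g(t)/(T+t): set derivative to zero → g'(t)(T+t) = g(t).
g'(t) = 40.3·13/(t + 13)². Setting 40.3·13/(t+13)² = 40.3t/[(t+13)(21.8+t)] gives 13(21.8+t) = t(t+13), so t² = 13×21.8 = 283.4.
t* = √283.4 = 16.83 min.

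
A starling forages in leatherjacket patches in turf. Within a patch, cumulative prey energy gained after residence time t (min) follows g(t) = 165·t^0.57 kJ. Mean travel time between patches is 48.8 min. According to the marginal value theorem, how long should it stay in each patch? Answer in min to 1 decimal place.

Maximise g(t)/(T+t): set derivative to zero → g'(t)(T+t) = g(t).
g'(t) = 0.57·165·t^-0.43. Setting 0.57·165·t^-0.43 = 165·t^0.57/(48.8+t) gives 0.57(48.8+t) = t, so 0.43·t = 0.57×48.8.
t* = 0.57×48.8/0.43 = 64.69 min.

64.7 min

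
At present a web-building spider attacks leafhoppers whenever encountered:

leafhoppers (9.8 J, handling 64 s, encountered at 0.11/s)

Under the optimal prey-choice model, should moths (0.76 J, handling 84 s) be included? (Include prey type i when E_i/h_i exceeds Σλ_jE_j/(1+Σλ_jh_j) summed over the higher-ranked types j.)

No

Current rate: (0.11×9.8)/(1 + 0.11×64) = 0.1341 J/s.
moths: E/h = 0.76/84 = 0.009048 J/s.
0.009048 < 0.1341, so adding moths would lower the average — exclude it.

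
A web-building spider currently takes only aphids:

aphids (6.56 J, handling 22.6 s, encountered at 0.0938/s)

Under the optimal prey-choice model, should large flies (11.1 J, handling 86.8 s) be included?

Current rate: (0.0938×6.56)/(1 + 0.0938×22.6) = 0.1972 J/s.
large flies: E/h = 11.1/86.8 = 0.1279 J/s.
0.1279 < 0.1972, so adding large flies would lower the average — exclude it.

No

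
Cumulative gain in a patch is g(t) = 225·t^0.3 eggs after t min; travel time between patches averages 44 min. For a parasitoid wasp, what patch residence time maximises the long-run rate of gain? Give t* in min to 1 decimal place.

By the marginal value theorem, leave when the instantaneous gain rate g'(t) equals the habitat-wide average g(t)/(T + t).
g'(t) = 0.3·225·t^-0.7. Setting 0.3·225·t^-0.7 = 225·t^0.3/(44+t) gives 0.3(44+t) = t, so 0.70·t = 0.3×44.
t* = 0.3×44/0.70 = 18.86 min.

18.9 min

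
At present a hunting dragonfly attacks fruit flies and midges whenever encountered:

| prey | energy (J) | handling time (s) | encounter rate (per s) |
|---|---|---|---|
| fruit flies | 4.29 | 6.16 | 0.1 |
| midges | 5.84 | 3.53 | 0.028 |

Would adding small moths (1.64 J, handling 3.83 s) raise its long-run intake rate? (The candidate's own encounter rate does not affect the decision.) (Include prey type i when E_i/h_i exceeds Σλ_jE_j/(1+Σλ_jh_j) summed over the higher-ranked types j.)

Intake rate on the current diet: R = (0.1×4.29 + 0.028×5.84) / (1 + 0.1×6.16 + 0.028×3.53) = 0.5925/1.715 = 0.3455 J/s.
small moths: E/h = 1.64/3.83 = 0.4282 J/s.
Since 0.4282 > R, including small moths increases the long-run rate.

Yes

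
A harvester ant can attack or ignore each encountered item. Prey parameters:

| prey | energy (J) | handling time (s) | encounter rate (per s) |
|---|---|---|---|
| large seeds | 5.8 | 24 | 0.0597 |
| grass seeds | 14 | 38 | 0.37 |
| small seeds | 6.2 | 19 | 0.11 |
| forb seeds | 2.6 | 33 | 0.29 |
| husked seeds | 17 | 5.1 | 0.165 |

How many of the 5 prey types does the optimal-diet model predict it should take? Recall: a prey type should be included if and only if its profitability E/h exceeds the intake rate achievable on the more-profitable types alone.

Profitabilities (E/h, J/s): husked seeds 3.33, grass seeds 0.368, small seeds 0.326, large seeds 0.242, forb seeds 0.0788. Add prey in this order while the next type's profitability exceeds the intake rate on those already taken.
Rate on top 1: 1.523. grass seeds: 0.368 < 1.523 → exclude; stop.
Optimal diet: husked seeds — 1 of 5 types.

1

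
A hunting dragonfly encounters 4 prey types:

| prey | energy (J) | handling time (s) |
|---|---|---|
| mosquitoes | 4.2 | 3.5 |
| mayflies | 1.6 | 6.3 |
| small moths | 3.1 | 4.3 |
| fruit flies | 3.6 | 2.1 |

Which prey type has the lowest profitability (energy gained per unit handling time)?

In descending order of E/h:
fruit flies: 3.6/2.1 = 1.71 J/s
mosquitoes: 4.2/3.5 = 1.2 J/s
small moths: 3.1/4.3 = 0.721 J/s
mayflies: 1.6/6.3 = 0.254 J/s

mayflies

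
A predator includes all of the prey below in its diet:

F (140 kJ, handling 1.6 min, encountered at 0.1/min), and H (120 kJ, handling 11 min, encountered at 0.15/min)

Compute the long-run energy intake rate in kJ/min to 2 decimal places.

11.39 kJ/min

Energy encountered per unit search time: 0.1×140 + 0.15×120 = 32 kJ/min.
Handling time per unit search time: 0.1×1.6 + 0.15×11 = 1.81.
Rate = 32/(1 + 1.81) = 11.39 kJ/min.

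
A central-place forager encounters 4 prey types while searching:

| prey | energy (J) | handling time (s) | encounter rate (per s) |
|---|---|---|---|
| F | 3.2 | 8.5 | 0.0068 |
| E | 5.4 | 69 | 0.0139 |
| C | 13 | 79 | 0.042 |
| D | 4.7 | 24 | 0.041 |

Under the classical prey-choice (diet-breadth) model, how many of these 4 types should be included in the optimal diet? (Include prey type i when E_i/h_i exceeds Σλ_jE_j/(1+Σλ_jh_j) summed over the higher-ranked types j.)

3

Profitabilities (E/h, J/s): F 0.376, D 0.196, C 0.165, E 0.0783. Add prey in this order while the next type's profitability exceeds the intake rate on those already taken.
Rate on top 1: 0.02057. D: 0.196 > 0.02057 → include.
Rate on top 2: 0.105. C: 0.165 > 0.105 → include.
Rate on top 3: 0.1419. E: 0.0783 < 0.1419 → exclude; stop.
Optimal diet: F, D, C — 3 of 4 types.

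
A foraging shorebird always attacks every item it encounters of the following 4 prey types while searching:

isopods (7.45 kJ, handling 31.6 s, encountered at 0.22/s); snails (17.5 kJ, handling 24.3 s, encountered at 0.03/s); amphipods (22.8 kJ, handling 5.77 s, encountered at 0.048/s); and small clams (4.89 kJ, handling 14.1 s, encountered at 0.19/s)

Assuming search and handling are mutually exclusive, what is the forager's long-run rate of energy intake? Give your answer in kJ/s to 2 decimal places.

0.36 kJ/s

Energy encountered per unit search time: 0.22×7.45 + 0.03×17.5 + 0.048×22.8 + 0.19×4.89 = 4.188 kJ/s.
Handling time per unit search time: 0.22×31.6 + 0.03×24.3 + 0.048×5.77 + 0.19×14.1 = 10.64.
Rate = 4.188/(1 + 10.64) = 0.3598 kJ/s.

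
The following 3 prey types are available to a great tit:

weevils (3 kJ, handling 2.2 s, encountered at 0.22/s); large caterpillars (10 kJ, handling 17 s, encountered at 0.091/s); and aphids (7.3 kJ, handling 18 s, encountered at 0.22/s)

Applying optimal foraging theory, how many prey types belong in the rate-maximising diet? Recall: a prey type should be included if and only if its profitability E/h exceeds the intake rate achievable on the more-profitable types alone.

E/h in descending order: weevils 1.36, large caterpillars 0.588, aphids 0.406 kJ/s. The optimal diet is the largest prefix of this list for which every included type satisfies E_i/h_i > R on the types above it.
Rate on top 1: 0.4447. large caterpillars: 0.588 > 0.4447 → include.
Rate on top 2: 0.518. aphids: 0.406 < 0.518 → exclude; stop.
Optimal diet: weevils, large caterpillars — 2 of 3 types.

2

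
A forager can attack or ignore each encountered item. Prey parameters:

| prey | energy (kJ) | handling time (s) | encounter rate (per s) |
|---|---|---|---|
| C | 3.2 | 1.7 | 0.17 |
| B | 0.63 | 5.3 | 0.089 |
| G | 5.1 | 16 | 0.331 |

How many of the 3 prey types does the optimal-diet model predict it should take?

E/h in descending order: C 1.88, G 0.319, B 0.119 kJ/s. The optimal diet is the largest prefix of this list for which every included type satisfies E_i/h_i > R on the types above it.
Rate on top 1: 0.422. G: 0.319 < 0.422 → exclude; stop.
Optimal diet: C — 1 of 3 types.

1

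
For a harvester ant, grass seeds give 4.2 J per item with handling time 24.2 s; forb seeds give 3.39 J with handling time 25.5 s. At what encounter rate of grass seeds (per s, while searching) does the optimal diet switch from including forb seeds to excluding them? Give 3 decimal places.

Drop forb seeds once their profitability E₂/h₂ falls below the rate achievable on grass seeds alone: E₂/h₂ = λE₁/(1 + λh₁).
Solve for λ: λE₁h₂ = E₂(1 + λh₁) → λ(E₁h₂ − E₂h₁) = E₂ → λ = E₂/(E₁h₂ − E₂h₁).
λ = 3.39/(4.2×25.5 − 3.39×24.2) = 3.39/25.06 = 0.1353 per s.

0.135 per s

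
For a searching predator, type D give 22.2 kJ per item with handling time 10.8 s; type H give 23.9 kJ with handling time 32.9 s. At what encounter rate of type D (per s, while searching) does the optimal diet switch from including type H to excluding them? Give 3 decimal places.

At the threshold, the rate on type D alone equals the profitability of type H: λ·22.2/(1 + λ·10.8) = 23.9/32.9 = 0.7264.
Rearranging, λ(22.2 − 0.7264×10.8) = 0.7264, so λ = 0.7264/14.35 = 0.05061 per s.

0.051 per s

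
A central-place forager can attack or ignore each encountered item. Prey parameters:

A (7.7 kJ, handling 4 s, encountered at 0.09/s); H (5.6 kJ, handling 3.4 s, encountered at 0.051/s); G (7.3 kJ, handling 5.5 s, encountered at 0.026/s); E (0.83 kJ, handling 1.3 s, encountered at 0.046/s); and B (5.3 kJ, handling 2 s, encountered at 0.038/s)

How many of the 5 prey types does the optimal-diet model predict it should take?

4

Profitabilities (E/h, kJ/s): B 2.65, A 1.93, H 1.65, G 1.33, E 0.638. Add prey in this order while the next type's profitability exceeds the intake rate on those already taken.
Rate on top 1: 0.1872. A: 1.93 > 0.1872 → include.
Rate on top 2: 0.6228. H: 1.65 > 0.6228 → include.
Rate on top 3: 0.7332. G: 1.33 > 0.7332 → include.
Rate on top 4: 0.7817. E: 0.638 < 0.7817 → exclude; stop.
Optimal diet: B, A, H, G — 4 of 5 types.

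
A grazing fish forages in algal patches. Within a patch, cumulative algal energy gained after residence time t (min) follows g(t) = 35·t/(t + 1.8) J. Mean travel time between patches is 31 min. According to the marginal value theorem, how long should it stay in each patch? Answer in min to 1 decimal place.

7.5 min

By the marginal value theorem, leave when the instantaneous gain rate g'(t) equals the habitat-wide average g(t)/(T + t).
g'(t) = 35·1.8/(t + 1.8)². Setting 35·1.8/(t+1.8)² = 35t/[(t+1.8)(31+t)] gives 1.8(31+t) = t(t+1.8), so t² = 1.8×31 = 55.8.
t* = √55.8 = 7.47 min.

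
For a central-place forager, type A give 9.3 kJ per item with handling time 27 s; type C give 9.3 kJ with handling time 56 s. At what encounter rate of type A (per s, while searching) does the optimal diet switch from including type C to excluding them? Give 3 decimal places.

0.034 per s

At the threshold, the rate on type A alone equals the profitability of type C: λ·9.3/(1 + λ·27) = 9.3/56 = 0.1661.
Rearranging, λ(9.3 − 0.1661×27) = 0.1661, so λ = 0.1661/4.816 = 0.03448 per s.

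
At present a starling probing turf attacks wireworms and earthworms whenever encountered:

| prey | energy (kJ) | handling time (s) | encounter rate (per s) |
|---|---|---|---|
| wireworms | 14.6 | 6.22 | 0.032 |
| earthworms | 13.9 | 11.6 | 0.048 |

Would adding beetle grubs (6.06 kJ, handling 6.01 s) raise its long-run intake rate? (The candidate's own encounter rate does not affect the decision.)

Current rate: (0.032×14.6 + 0.048×13.9)/(1 + 0.032×6.22 + 0.048×11.6) = 0.6461 kJ/s.
beetle grubs: E/h = 6.06/6.01 = 1.008 kJ/s.
1.008 > 0.6461, so adding beetle grubs raises the average — include it.

Yes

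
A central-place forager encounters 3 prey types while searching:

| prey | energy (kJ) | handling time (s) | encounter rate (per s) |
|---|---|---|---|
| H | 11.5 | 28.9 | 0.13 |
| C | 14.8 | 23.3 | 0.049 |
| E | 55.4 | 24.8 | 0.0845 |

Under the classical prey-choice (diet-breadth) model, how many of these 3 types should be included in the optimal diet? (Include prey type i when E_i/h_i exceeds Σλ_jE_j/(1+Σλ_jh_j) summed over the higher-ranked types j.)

Rank by E/h (kJ/s): E 2.23, C 0.635, H 0.398. Include each in turn until the next type's E/h falls below the running intake rate.
Rate on top 1: 1.512. C: 0.635 < 1.512 → exclude; stop.
Optimal diet: E — 1 of 3 types.

1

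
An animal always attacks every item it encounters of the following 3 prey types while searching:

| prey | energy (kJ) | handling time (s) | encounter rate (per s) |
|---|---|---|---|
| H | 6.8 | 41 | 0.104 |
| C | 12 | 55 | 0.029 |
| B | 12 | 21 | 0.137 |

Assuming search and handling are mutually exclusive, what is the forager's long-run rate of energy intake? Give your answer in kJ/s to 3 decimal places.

R = Σλ_iE_i / (1 + Σλ_ih_i)
Numerator: 0.104×6.8 + 0.029×12 + 0.137×12 = 2.699
Denominator: 1 + 0.104×41 + 0.029×55 + 0.137×21 = 9.736
R = 2.699/9.736 = 0.2772 kJ/s

0.277 kJ/s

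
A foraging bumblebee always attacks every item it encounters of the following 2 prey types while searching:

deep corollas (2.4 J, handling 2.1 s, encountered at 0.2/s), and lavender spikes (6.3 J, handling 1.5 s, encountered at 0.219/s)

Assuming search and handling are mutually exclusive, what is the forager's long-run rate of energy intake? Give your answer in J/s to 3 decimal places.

1.064 J/s

Energy encountered per unit search time: 0.2×2.4 + 0.219×6.3 = 1.86 J/s.
Handling time per unit search time: 0.2×2.1 + 0.219×1.5 = 0.7485.
Rate = 1.86/(1 + 0.7485) = 1.064 J/s.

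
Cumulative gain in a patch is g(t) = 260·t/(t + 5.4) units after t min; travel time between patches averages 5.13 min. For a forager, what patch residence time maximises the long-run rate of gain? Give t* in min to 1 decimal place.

Maximise g(t)/(T+t): set derivative to zero → g'(t)(T+t) = g(t).
g'(t) = 260·5.4/(t + 5.4)². Setting 260·5.4/(t+5.4)² = 260t/[(t+5.4)(5.13+t)] gives 5.4(5.13+t) = t(t+5.4), so t² = 5.4×5.13 = 27.7.
t* = √27.7 = 5.263 min.

5.3 min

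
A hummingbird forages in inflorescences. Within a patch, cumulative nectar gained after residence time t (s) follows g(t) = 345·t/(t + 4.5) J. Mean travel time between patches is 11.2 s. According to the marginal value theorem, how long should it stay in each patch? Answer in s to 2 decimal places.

Optimal t* satisfies g'(t*) = g(t*)/(T + t*).
g'(t) = 345·4.5/(t + 4.5)². Setting 345·4.5/(t+4.5)² = 345t/[(t+4.5)(11.2+t)] gives 4.5(11.2+t) = t(t+4.5), so t² = 4.5×11.2 = 50.4.
t* = √50.4 = 7.099 s.

7.10 s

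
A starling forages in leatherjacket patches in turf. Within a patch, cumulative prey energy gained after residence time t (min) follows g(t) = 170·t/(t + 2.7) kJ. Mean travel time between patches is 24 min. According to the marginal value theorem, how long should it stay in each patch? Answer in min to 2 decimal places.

8.05 min

Optimal t* satisfies g'(t*) = g(t*)/(T + t*).
g'(t) = 170·2.7/(t + 2.7)². Setting 170·2.7/(t+2.7)² = 170t/[(t+2.7)(24+t)] gives 2.7(24+t) = t(t+2.7), so t² = 2.7×24 = 64.8.
t* = √64.8 = 8.05 min.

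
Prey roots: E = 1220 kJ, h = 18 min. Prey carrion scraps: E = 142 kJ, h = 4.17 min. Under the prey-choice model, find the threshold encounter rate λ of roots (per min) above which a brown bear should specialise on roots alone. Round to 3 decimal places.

0.056 per min

Drop carrion scraps once their profitability E₂/h₂ falls below the rate achievable on roots alone: E₂/h₂ = λE₁/(1 + λh₁).
Solve for λ: λE₁h₂ = E₂(1 + λh₁) → λ(E₁h₂ − E₂h₁) = E₂ → λ = E₂/(E₁h₂ − E₂h₁).
λ = 142/(1220×4.17 − 142×18) = 142/2531 = 0.0561 per min.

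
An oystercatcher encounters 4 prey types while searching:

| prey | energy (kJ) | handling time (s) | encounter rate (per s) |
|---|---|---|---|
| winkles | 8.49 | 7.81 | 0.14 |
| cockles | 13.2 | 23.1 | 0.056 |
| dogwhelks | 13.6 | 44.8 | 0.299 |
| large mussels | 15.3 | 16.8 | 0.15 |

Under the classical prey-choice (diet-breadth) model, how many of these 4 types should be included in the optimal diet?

Rank by E/h (kJ/s): winkles 1.09, large mussels 0.911, cockles 0.571, dogwhelks 0.304. Include each in turn until the next type's E/h falls below the running intake rate.
Rate on top 1: 0.5678. large mussels: 0.911 > 0.5678 → include.
Rate on top 2: 0.7551. cockles: 0.571 < 0.7551 → exclude; stop.
Optimal diet: winkles, large mussels — 2 of 4 types.

2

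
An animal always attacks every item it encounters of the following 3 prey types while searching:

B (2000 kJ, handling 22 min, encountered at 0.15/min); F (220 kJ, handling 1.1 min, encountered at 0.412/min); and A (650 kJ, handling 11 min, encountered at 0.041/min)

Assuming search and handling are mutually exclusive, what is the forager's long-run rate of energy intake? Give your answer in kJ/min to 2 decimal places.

80.18 kJ/min

R = (0.15×2000 + 0.412×220 + 0.041×650) / (1 + 0.15×22 + 0.412×1.1 + 0.041×11) = 417.3/5.204 = 80.18 kJ/min.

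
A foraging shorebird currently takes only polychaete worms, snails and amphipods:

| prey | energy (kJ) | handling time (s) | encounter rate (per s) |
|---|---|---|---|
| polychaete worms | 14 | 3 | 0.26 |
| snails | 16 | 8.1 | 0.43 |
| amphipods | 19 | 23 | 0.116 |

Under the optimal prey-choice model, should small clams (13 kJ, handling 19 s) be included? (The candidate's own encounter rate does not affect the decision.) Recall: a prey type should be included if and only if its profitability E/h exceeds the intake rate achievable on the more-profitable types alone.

Current rate: (0.26×14 + 0.43×16 + 0.116×19)/(1 + 0.26×3 + 0.43×8.1 + 0.116×23) = 1.604 kJ/s.
Profitability of small clams: 13/19 = 0.6842 kJ/s.
0.6842 < 1.604, so adding small clams would lower the average — exclude it.

No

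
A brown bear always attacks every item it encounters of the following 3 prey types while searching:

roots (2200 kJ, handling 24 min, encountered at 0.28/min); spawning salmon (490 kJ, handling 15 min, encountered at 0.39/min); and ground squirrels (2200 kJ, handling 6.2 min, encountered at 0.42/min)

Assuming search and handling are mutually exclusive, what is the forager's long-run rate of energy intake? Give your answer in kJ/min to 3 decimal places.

107.030 kJ/min

Energy encountered per unit search time: 0.28×2200 + 0.39×490 + 0.42×2200 = 1731 kJ/min.
Handling time per unit search time: 0.28×24 + 0.39×15 + 0.42×6.2 = 15.17.
Rate = 1731/(1 + 15.17) = 107 kJ/min.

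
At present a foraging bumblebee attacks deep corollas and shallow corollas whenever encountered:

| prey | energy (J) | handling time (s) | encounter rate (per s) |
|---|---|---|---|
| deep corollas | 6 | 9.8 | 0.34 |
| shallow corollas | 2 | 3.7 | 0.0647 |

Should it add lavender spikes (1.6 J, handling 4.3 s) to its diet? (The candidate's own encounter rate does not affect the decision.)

On deep corollas and shallow corollas alone, R = ΣλE/(1+Σλh) = 2.169/4.571 = 0.4746 J/s.
Profitability of lavender spikes: 1.6/4.3 = 0.3721 J/s.
Since 0.3721 < R, time spent handling lavender spikes is better spent searching.

No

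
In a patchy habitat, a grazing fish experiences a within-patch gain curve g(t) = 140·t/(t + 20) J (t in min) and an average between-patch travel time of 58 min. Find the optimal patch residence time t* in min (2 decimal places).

Maximise g(t)/(T+t): set derivative to zero → g'(t)(T+t) = g(t).
g'(t) = 140·20/(t + 20)². Setting 140·20/(t+20)² = 140t/[(t+20)(58+t)] gives 20(58+t) = t(t+20), so t² = 20×58 = 1160.
t* = √1160 = 34.06 min.

34.06 min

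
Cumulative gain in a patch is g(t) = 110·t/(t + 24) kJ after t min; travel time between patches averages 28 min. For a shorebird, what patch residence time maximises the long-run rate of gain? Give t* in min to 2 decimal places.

Maximise g(t)/(T+t): set derivative to zero → g'(t)(T+t) = g(t).
g'(t) = 110·24/(t + 24)². Setting 110·24/(t+24)² = 110t/[(t+24)(28+t)] gives 24(28+t) = t(t+24), so t² = 24×28 = 672.
t* = √672 = 25.92 min.

25.92 min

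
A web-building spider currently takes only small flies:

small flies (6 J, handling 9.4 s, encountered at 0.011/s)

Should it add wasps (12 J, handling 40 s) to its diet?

Intake rate on the current diet: R = (0.011×6) / (1 + 0.011×9.4) = 0.066/1.103 = 0.05982 J/s.
wasps: E/h = 12/40 = 0.3 J/s.
0.3 > 0.05982, so adding wasps raises the average — include it.

Yes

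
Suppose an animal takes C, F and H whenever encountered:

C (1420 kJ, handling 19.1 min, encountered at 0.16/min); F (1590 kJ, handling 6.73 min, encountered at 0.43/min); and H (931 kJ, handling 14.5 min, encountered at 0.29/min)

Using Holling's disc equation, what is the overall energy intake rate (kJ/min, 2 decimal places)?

Energy encountered per unit search time: 0.16×1420 + 0.43×1590 + 0.29×931 = 1181 kJ/min.
Handling time per unit search time: 0.16×19.1 + 0.43×6.73 + 0.29×14.5 = 10.15.
Rate = 1181/(1 + 10.15) = 105.9 kJ/min.

105.86 kJ/min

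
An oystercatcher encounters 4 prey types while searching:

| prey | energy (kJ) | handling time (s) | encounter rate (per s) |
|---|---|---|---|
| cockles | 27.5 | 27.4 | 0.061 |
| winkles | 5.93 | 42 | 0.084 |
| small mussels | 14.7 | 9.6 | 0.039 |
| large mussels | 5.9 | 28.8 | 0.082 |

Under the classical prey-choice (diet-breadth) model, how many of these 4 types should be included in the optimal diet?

2

E/h in descending order: small mussels 1.53, cockles 1, large mussels 0.205, winkles 0.141 kJ/s. The optimal diet is the largest prefix of this list for which every included type satisfies E_i/h_i > R on the types above it.
Rate on top 1: 0.4171. cockles: 1 > 0.4171 → include.
Rate on top 2: 0.739. large mussels: 0.205 < 0.739 → exclude; stop.
Optimal diet: small mussels, cockles — 2 of 4 types.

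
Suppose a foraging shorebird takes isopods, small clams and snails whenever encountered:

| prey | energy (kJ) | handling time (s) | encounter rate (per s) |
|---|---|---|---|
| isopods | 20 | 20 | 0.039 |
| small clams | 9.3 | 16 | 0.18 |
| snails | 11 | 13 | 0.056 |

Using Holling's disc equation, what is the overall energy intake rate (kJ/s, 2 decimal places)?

0.57 kJ/s

R = (0.039×20 + 0.18×9.3 + 0.056×11) / (1 + 0.039×20 + 0.18×16 + 0.056×13) = 3.07/5.388 = 0.5698 kJ/s.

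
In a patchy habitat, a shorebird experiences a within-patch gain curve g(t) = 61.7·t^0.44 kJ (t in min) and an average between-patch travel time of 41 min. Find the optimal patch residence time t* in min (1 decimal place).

32.2 min

By the marginal value theorem, leave when the instantaneous gain rate g'(t) equals the habitat-wide average g(t)/(T + t).
g'(t) = 0.44·61.7·t^-0.56. Setting 0.44·61.7·t^-0.56 = 61.7·t^0.44/(41+t) gives 0.44(41+t) = t, so 0.56·t = 0.44×41.
t* = 0.44×41/0.56 = 32.21 min.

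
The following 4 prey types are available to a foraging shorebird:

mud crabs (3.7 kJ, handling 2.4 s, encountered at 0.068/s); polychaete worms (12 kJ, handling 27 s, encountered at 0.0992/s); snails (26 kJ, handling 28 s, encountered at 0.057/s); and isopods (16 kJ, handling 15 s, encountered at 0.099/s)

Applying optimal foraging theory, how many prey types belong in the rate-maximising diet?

3

Rank by E/h (kJ/s): mud crabs 1.54, isopods 1.07, snails 0.929, polychaete worms 0.444. Include each in turn until the next type's E/h falls below the running intake rate.
Rate on top 1: 0.2163. isopods: 1.07 > 0.2163 → include.
Rate on top 2: 0.6932. snails: 0.929 > 0.6932 → include.
Rate on top 3: 0.7817. polychaete worms: 0.444 < 0.7817 → exclude; stop.
Optimal diet: mud crabs, isopods, snails — 3 of 4 types.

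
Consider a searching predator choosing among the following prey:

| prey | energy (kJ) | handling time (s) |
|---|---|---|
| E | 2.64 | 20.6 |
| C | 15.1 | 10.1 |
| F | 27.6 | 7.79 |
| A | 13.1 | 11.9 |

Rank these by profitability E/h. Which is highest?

F

Profitability E/h (kJ/s): E = 2.64/20.6 = 0.128, C = 15.1/10.1 = 1.5, F = 27.6/7.79 = 3.54, A = 13.1/11.9 = 1.1.
Ranked: F > C > A > E.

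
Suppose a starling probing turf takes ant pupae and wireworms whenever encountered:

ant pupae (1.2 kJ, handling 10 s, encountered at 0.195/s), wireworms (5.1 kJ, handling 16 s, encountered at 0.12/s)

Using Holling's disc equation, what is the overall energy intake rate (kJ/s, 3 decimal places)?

Energy encountered per unit search time: 0.195×1.2 + 0.12×5.1 = 0.846 kJ/s.
Handling time per unit search time: 0.195×10 + 0.12×16 = 3.87.
Rate = 0.846/(1 + 3.87) = 0.1737 kJ/s.

0.174 kJ/s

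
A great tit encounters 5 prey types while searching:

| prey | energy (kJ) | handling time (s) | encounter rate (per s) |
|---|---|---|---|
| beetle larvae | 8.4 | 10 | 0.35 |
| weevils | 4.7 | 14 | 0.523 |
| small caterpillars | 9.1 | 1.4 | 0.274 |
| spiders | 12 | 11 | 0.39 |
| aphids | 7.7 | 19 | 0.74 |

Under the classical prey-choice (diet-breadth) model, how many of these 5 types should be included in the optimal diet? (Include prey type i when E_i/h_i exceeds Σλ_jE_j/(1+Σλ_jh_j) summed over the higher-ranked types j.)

1

Rank by E/h (kJ/s): small caterpillars 6.5, spiders 1.09, beetle larvae 0.84, aphids 0.405, weevils 0.336. Include each in turn until the next type's E/h falls below the running intake rate.
Rate on top 1: 1.802. spiders: 1.09 < 1.802 → exclude; stop.
Optimal diet: small caterpillars — 1 of 5 types.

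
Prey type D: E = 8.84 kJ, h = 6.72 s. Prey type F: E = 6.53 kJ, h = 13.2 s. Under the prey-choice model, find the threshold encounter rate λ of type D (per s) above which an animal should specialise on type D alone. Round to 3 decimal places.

0.090 per s

At the threshold, the rate on type D alone equals the profitability of type F: λ·8.84/(1 + λ·6.72) = 6.53/13.2 = 0.4947.
Rearranging, λ(8.84 − 0.4947×6.72) = 0.4947, so λ = 0.4947/5.516 = 0.08969 per s.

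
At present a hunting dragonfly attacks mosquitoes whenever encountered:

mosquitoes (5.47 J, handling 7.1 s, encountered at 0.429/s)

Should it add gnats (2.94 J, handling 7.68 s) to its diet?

Intake rate on the current diet: R = (0.429×5.47) / (1 + 0.429×7.1) = 2.347/4.046 = 0.58 J/s.
Profitability of gnats: 2.94/7.68 = 0.3828 J/s.
Since 0.3828 < R, time spent handling gnats is better spent searching.

No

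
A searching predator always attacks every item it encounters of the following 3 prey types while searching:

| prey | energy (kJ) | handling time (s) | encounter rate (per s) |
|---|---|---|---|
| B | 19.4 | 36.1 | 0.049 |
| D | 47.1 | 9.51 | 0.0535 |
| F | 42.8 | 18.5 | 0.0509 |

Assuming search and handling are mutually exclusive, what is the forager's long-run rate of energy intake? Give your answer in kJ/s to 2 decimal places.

1.34 kJ/s

R = (0.049×19.4 + 0.0535×47.1 + 0.0509×42.8) / (1 + 0.049×36.1 + 0.0535×9.51 + 0.0509×18.5) = 5.649/4.219 = 1.339 kJ/s.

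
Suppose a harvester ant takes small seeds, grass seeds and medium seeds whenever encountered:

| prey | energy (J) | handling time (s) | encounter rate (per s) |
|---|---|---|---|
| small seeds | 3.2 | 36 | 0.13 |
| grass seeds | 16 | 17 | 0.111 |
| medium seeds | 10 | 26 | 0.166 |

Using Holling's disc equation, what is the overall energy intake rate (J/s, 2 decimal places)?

Energy encountered per unit search time: 0.13×3.2 + 0.111×16 + 0.166×10 = 3.852 J/s.
Handling time per unit search time: 0.13×36 + 0.111×17 + 0.166×26 = 10.88.
Rate = 3.852/(1 + 10.88) = 0.3242 J/s.

0.32 J/s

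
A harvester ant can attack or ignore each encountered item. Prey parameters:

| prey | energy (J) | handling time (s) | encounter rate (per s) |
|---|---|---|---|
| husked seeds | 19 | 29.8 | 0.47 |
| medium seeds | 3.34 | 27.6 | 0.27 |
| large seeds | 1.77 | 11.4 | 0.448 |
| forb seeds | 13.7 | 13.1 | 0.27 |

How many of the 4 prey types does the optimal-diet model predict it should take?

Rank by E/h (J/s): forb seeds 1.05, husked seeds 0.638, large seeds 0.155, medium seeds 0.121. Include each in turn until the next type's E/h falls below the running intake rate.
Rate on top 1: 0.8153. husked seeds: 0.638 < 0.8153 → exclude; stop.
Optimal diet: forb seeds — 1 of 4 types.

1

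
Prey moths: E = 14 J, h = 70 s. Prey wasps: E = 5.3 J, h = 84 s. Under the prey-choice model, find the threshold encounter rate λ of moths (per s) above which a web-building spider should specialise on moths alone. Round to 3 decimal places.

0.007 per s

Drop wasps once their profitability E₂/h₂ falls below the rate achievable on moths alone: E₂/h₂ = λE₁/(1 + λh₁).
Solve for λ: λE₁h₂ = E₂(1 + λh₁) → λ(E₁h₂ − E₂h₁) = E₂ → λ = E₂/(E₁h₂ − E₂h₁).
λ = 5.3/(14×84 − 5.3×70) = 5.3/805 = 0.006584 per s.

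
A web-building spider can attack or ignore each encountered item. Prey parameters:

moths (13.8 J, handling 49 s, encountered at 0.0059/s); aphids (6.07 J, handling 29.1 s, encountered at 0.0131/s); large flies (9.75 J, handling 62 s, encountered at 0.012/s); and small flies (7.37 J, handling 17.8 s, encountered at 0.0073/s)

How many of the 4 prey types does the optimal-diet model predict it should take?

Profitabilities (E/h, J/s): small flies 0.414, moths 0.282, aphids 0.209, large flies 0.157. Add prey in this order while the next type's profitability exceeds the intake rate on those already taken.
Rate on top 1: 0.04761. moths: 0.282 > 0.04761 → include.
Rate on top 2: 0.09529. aphids: 0.209 > 0.09529 → include.
Rate on top 3: 0.1193. large flies: 0.157 > 0.1193 → include.
Optimal diet: small flies, moths, aphids, large flies — 4 of 4 types.

4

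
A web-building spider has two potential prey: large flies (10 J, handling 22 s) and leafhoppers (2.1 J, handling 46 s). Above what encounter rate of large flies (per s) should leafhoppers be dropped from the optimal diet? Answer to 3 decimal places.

0.005 per s

At the threshold, the rate on large flies alone equals the profitability of leafhoppers: λ·10/(1 + λ·22) = 2.1/46 = 0.04565.
Rearranging, λ(10 − 0.04565×22) = 0.04565, so λ = 0.04565/8.996 = 0.005075 per s.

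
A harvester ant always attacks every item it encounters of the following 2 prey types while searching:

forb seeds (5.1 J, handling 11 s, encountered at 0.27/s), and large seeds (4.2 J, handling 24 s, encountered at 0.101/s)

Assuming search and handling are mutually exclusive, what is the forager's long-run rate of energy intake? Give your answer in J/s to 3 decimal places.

0.282 J/s

R = (0.27×5.1 + 0.101×4.2) / (1 + 0.27×11 + 0.101×24) = 1.801/6.394 = 0.2817 J/s.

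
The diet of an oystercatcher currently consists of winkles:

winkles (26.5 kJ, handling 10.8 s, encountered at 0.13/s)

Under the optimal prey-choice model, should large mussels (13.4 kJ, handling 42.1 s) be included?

Current rate: (0.13×26.5)/(1 + 0.13×10.8) = 1.433 kJ/s.
large mussels: E/h = 13.4/42.1 = 0.3183 kJ/s.
Since 0.3183 < R, time spent handling large mussels is better spent searching.

No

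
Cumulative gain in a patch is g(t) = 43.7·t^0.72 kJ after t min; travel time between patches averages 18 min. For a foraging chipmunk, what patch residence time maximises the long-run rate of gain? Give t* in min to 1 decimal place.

By the marginal value theorem, leave when the instantaneous gain rate g'(t) equals the habitat-wide average g(t)/(T + t).
g'(t) = 0.72·43.7·t^-0.28. Setting 0.72·43.7·t^-0.28 = 43.7·t^0.72/(18+t) gives 0.72(18+t) = t, so 0.28·t = 0.72×18.
t* = 0.72×18/0.28 = 46.29 min.

46.3 min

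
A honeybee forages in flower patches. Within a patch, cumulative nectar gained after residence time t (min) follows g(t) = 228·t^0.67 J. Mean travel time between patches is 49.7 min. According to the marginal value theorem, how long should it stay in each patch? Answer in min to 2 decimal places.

Optimal t* satisfies g'(t*) = g(t*)/(T + t*).
g'(t) = 0.67·228·t^-0.33. Setting 0.67·228·t^-0.33 = 228·t^0.67/(49.7+t) gives 0.67(49.7+t) = t, so 0.33·t = 0.67×49.7.
t* = 0.67×49.7/0.33 = 100.9 min.

100.91 min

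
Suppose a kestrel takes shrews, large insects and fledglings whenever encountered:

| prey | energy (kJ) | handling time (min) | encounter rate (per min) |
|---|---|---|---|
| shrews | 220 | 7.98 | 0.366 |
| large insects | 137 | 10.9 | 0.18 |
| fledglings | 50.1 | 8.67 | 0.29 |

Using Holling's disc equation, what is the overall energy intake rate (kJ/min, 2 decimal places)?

14.26 kJ/min

Energy encountered per unit search time: 0.366×220 + 0.18×137 + 0.29×50.1 = 119.7 kJ/min.
Handling time per unit search time: 0.366×7.98 + 0.18×10.9 + 0.29×8.67 = 7.397.
Rate = 119.7/(1 + 7.397) = 14.26 kJ/min.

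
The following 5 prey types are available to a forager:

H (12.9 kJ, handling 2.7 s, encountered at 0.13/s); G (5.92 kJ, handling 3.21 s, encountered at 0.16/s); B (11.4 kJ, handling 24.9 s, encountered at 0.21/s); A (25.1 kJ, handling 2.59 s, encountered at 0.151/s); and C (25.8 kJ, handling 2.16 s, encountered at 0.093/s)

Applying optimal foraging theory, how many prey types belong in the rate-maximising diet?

Profitabilities (E/h, kJ/s): C 11.9, A 9.69, H 4.78, G 1.84, B 0.458. Add prey in this order while the next type's profitability exceeds the intake rate on those already taken.
Rate on top 1: 1.998. A: 9.69 > 1.998 → include.
Rate on top 2: 3.888. H: 4.78 > 3.888 → include.
Rate on top 3: 4.049. G: 1.84 < 4.049 → exclude; stop.
Optimal diet: C, A, H — 3 of 5 types.

3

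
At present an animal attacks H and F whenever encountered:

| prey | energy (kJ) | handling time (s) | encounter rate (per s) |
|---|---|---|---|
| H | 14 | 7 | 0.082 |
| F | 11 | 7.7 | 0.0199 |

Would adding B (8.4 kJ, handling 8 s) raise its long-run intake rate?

Intake rate on the current diet: R = (0.082×14 + 0.0199×11) / (1 + 0.082×7 + 0.0199×7.7) = 1.367/1.727 = 0.7914 kJ/s.
B: E/h = 8.4/8 = 1.05 kJ/s.
1.05 > 0.7914, so adding B raises the average — include it.

Yes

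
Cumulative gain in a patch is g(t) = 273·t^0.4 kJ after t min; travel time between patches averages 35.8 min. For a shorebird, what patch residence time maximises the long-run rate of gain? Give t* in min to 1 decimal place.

23.9 min

Optimal t* satisfies g'(t*) = g(t*)/(T + t*).
g'(t) = 0.4·273·t^-0.6. Setting 0.4·273·t^-0.6 = 273·t^0.4/(35.8+t) gives 0.4(35.8+t) = t, so 0.60·t = 0.4×35.8.
t* = 0.4×35.8/0.60 = 23.87 min.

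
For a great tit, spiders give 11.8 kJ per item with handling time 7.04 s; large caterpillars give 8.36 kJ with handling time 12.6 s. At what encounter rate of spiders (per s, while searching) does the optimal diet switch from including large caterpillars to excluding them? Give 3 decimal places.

The zero-one rule: include large caterpillars iff E₂/h₂ > λE₁/(1+λh₁). Equality gives the switch point.
λE₁h₂ = E₂ + λE₂h₁ ⇒ λ = E₂/(E₁h₂ − E₂h₁) = 8.36/(148.7 − 58.85) = 0.09307 per s.

0.093 per s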